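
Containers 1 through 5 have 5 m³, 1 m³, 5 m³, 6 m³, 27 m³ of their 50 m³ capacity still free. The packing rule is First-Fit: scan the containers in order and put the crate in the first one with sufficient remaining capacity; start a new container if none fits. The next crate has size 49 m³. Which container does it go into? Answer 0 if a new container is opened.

No container has ≥ 49 m³ free, so a new container is opened.

0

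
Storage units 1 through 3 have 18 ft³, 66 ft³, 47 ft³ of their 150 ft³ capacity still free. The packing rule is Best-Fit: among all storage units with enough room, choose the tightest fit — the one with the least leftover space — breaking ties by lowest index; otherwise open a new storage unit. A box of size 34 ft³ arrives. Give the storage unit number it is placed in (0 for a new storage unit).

Storage units with room: storage unit 2 (66 ft³), storage unit 3 (47 ft³).
Tightest fit is storage unit 3 with 47 ft³ free.

3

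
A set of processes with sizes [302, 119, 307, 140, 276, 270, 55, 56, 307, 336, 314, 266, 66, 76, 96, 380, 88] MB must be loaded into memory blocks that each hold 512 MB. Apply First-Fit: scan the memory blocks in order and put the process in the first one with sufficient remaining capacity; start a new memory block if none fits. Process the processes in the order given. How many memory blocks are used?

Put 302 MB in memory block 1; 210 MB remain.
Put 119 MB in memory block 1; 91 MB remain.
Put 307 MB in memory block 2; 205 MB remain.
Put 140 MB in memory block 2; 65 MB remain.
Put 276 MB in memory block 3; 236 MB remain.
Put 270 MB in memory block 4; 242 MB remain.
Put 55 MB in memory block 1; 36 MB remain.
Put 56 MB in memory block 2; 9 MB remain.
Put 307 MB in memory block 5; 205 MB remain.
Put 336 MB in memory block 6; 176 MB remain.
Put 314 MB in memory block 7; 198 MB remain.
Put 266 MB in memory block 8; 246 MB remain.
Put 66 MB in memory block 3; 170 MB remain.
Put 76 MB in memory block 3; 94 MB remain.
Put 96 MB in memory block 4; 146 MB remain.
Put 380 MB in memory block 9; 132 MB remain.
Put 88 MB in memory block 3; 6 MB remain.
Final memory blocks: [302,119,55] [307,140,56] [276,66,76,88] [270,96] [307] [336] [314] [266] [380].

9 memory blocks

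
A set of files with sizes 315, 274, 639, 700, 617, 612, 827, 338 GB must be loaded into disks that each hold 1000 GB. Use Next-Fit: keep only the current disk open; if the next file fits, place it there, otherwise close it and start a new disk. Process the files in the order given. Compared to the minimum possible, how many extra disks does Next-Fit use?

2

Next-Fit: [315,274] [639] [700] [617] [612] [827] [338] → 7 disks.
Total size 4322 GB; any packing needs at least ⌈4322/1000⌉ = 5 disks.
An optimal packing achieves that bound: [827] [700,274] [639,338] [617,315] [612] → 5 disks.
Excess: 7 − 5 = 2.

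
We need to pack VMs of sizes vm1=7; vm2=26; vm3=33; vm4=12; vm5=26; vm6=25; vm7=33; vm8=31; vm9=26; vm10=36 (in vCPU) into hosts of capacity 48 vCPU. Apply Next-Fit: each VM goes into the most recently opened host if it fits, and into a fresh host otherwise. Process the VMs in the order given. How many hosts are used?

8

host 1: place vm1 (7 vCPU), 41 vCPU left
host 1: place vm2 (26 vCPU), 15 vCPU left
host 2: place vm3 (33 vCPU), 15 vCPU left
host 2: place vm4 (12 vCPU), 3 vCPU left
host 3: place vm5 (26 vCPU), 22 vCPU left
host 4: place vm6 (25 vCPU), 23 vCPU left
host 5: place vm7 (33 vCPU), 15 vCPU left
host 6: place vm8 (31 vCPU), 17 vCPU left
host 7: place vm9 (26 vCPU), 22 vCPU left
host 8: place vm10 (36 vCPU), 12 vCPU left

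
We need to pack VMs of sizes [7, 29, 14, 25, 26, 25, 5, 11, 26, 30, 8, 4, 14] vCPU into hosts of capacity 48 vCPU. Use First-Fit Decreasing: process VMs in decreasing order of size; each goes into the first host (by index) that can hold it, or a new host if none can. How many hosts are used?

Sorted descending: 30, 29, 26, 26, 25, 25, 14, 14, 11, 8, 7, 5, 4.
30 vCPU → host 1 (remaining 18 vCPU)
29 vCPU → host 2 (remaining 19 vCPU)
26 vCPU → host 3 (remaining 22 vCPU)
26 vCPU → host 4 (remaining 22 vCPU)
25 vCPU → host 5 (remaining 23 vCPU)
25 vCPU → host 6 (remaining 23 vCPU)
14 vCPU → host 1 (remaining 4 vCPU)
14 vCPU → host 2 (remaining 5 vCPU)
11 vCPU → host 3 (remaining 11 vCPU)
8 vCPU → host 3 (remaining 3 vCPU)
7 vCPU → host 4 (remaining 15 vCPU)
5 vCPU → host 2 (remaining 0 vCPU)
4 vCPU → host 1 (remaining 0 vCPU)

6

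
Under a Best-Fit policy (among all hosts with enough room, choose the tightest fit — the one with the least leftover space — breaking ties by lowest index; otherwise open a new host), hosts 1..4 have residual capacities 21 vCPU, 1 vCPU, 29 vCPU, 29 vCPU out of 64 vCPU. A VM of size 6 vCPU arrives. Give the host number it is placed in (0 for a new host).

1

Hosts with room: host 1 (21 vCPU), host 3 (29 vCPU), host 4 (29 vCPU).
Tightest fit is host 1 with 21 vCPU free.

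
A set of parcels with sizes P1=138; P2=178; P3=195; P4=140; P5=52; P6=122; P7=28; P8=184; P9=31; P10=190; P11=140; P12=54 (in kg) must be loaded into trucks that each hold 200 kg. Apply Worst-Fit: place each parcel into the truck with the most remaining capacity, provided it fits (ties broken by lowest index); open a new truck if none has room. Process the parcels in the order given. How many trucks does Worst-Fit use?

P1 (138 kg) → truck 1 (remaining 62 kg)
P2 (178 kg) → truck 2 (remaining 22 kg)
P3 (195 kg) → truck 3 (remaining 5 kg)
P4 (140 kg) → truck 4 (remaining 60 kg)
P5 (52 kg) → truck 1 (remaining 10 kg)
P6 (122 kg) → truck 5 (remaining 78 kg)
P7 (28 kg) → truck 5 (remaining 50 kg)
P8 (184 kg) → truck 6 (remaining 16 kg)
P9 (31 kg) → truck 4 (remaining 29 kg)
P10 (190 kg) → truck 7 (remaining 10 kg)
P11 (140 kg) → truck 8 (remaining 60 kg)
P12 (54 kg) → truck 8 (remaining 6 kg)

8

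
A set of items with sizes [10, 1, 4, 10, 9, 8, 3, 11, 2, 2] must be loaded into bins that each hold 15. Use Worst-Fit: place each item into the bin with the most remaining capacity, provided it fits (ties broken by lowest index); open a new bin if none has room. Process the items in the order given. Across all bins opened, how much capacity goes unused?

15

10 → bin 1 (remaining 5)
1 → bin 1 (remaining 4)
4 → bin 1 (remaining 0)
10 → bin 2 (remaining 5)
9 → bin 3 (remaining 6)
8 → bin 4 (remaining 7)
3 → bin 4 (remaining 4)
11 → bin 5 (remaining 4)
2 → bin 3 (remaining 4)
2 → bin 2 (remaining 3)
5 bins × 15 = 75; used 60; unused 15.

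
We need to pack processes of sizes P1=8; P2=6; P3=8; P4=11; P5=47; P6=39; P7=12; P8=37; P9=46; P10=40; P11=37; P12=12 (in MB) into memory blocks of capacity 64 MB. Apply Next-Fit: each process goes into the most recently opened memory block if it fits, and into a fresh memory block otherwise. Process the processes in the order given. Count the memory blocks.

7 memory blocks

Put P1 (8 MB) in memory block 1; 56 MB remain.
Put P2 (6 MB) in memory block 1; 50 MB remain.
Put P3 (8 MB) in memory block 1; 42 MB remain.
Put P4 (11 MB) in memory block 1; 31 MB remain.
Put P5 (47 MB) in memory block 2; 17 MB remain.
Put P6 (39 MB) in memory block 3; 25 MB remain.
Put P7 (12 MB) in memory block 3; 13 MB remain.
Put P8 (37 MB) in memory block 4; 27 MB remain.
Put P9 (46 MB) in memory block 5; 18 MB remain.
Put P10 (40 MB) in memory block 6; 24 MB remain.
Put P11 (37 MB) in memory block 7; 27 MB remain.
Put P12 (12 MB) in memory block 7; 15 MB remain.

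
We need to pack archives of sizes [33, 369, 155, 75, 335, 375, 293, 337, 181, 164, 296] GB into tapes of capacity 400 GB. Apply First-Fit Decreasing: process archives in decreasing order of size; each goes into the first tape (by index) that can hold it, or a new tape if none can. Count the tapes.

Sorted descending: 375, 369, 337, 335, 296, 293, 181, 164, 155, 75, 33.
375 GB → tape 1 (remaining 25 GB)
369 GB → tape 2 (remaining 31 GB)
337 GB → tape 3 (remaining 63 GB)
335 GB → tape 4 (remaining 65 GB)
296 GB → tape 5 (remaining 104 GB)
293 GB → tape 6 (remaining 107 GB)
181 GB → tape 7 (remaining 219 GB)
164 GB → tape 7 (remaining 55 GB)
155 GB → tape 8 (remaining 245 GB)
75 GB → tape 5 (remaining 29 GB)
33 GB → tape 3 (remaining 30 GB)
Final tapes: [375] [369] [337,33] [335] [296,75] [293] [181,164] [155].

8 tapes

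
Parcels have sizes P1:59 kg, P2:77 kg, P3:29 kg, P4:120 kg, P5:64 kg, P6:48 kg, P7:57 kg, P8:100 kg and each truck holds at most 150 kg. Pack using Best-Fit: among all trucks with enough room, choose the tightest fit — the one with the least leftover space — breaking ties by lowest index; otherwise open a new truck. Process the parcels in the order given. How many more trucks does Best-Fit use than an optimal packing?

1

Best-Fit: [59,77] [29,120] [64,48] [57] [100] → 5 trucks.
Total size 554 kg; any packing needs at least ⌈554/150⌉ = 4 trucks.
An optimal packing achieves that bound: [120,29] [100,48] [77,64] [59,57] → 4 trucks.
Excess: 5 − 4 = 1.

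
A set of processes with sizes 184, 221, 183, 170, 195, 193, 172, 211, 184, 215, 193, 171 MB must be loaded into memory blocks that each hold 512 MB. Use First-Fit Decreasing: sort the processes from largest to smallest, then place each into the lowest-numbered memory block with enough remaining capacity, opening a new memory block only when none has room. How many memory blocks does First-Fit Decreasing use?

Sorted descending: 221, 215, 211, 195, 193, 193, 184, 184, 183, 172, 171, 170.
221 MB → memory block 1 (remaining 291 MB)
215 MB → memory block 1 (remaining 76 MB)
211 MB → memory block 2 (remaining 301 MB)
195 MB → memory block 2 (remaining 106 MB)
193 MB → memory block 3 (remaining 319 MB)
193 MB → memory block 3 (remaining 126 MB)
184 MB → memory block 4 (remaining 328 MB)
184 MB → memory block 4 (remaining 144 MB)
183 MB → memory block 5 (remaining 329 MB)
172 MB → memory block 5 (remaining 157 MB)
171 MB → memory block 6 (remaining 341 MB)
170 MB → memory block 6 (remaining 171 MB)
Final memory blocks: [221,215] [211,195] [193,193] [184,184] [183,172] [171,170].

6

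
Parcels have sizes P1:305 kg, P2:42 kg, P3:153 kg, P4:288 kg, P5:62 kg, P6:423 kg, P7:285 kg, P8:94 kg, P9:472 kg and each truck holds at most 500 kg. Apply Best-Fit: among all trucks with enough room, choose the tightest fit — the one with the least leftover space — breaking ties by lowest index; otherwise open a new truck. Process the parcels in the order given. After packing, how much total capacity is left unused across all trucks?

376

P1 (305 kg) → truck 1 (remaining 195 kg)
P2 (42 kg) → truck 1 (remaining 153 kg)
P3 (153 kg) → truck 1 (remaining 0 kg)
P4 (288 kg) → truck 2 (remaining 212 kg)
P5 (62 kg) → truck 2 (remaining 150 kg)
P6 (423 kg) → truck 3 (remaining 77 kg)
P7 (285 kg) → truck 4 (remaining 215 kg)
P8 (94 kg) → truck 2 (remaining 56 kg)
P9 (472 kg) → truck 5 (remaining 28 kg)
5 trucks × 500 kg = 2500 kg; used 2124 kg; unused 376 kg.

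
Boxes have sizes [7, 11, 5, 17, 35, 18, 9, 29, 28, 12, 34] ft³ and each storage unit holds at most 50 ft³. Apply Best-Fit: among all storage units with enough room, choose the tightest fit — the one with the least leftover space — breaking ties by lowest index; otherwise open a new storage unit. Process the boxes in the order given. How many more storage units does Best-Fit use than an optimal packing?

Best-Fit: [7,11,5,17,9] [35,12] [18,29] [28] [34] → 5 storage units.
Total size 205 ft³; any packing needs at least ⌈205/50⌉ = 5 storage units.
So 5 is already optimal.

0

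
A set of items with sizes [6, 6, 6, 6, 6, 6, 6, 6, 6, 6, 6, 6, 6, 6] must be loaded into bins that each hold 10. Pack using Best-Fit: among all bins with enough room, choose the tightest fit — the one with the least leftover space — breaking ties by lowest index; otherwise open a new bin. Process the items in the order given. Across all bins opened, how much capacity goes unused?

56

6 → bin 1 (remaining 4)
6 → bin 2 (remaining 4)
6 → bin 3 (remaining 4)
6 → bin 4 (remaining 4)
6 → bin 5 (remaining 4)
6 → bin 6 (remaining 4)
6 → bin 7 (remaining 4)
6 → bin 8 (remaining 4)
6 → bin 9 (remaining 4)
6 → bin 10 (remaining 4)
6 → bin 11 (remaining 4)
6 → bin 12 (remaining 4)
6 → bin 13 (remaining 4)
6 → bin 14 (remaining 4)
14 bins × 10 = 140; used 84; unused 56.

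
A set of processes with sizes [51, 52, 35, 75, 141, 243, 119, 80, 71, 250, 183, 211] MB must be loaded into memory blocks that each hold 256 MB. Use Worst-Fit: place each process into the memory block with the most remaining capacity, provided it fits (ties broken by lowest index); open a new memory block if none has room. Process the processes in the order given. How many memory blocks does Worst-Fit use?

7

51 MB → memory block 1 (remaining 205 MB)
52 MB → memory block 1 (remaining 153 MB)
35 MB → memory block 1 (remaining 118 MB)
75 MB → memory block 1 (remaining 43 MB)
141 MB → memory block 2 (remaining 115 MB)
243 MB → memory block 3 (remaining 13 MB)
119 MB → memory block 4 (remaining 137 MB)
80 MB → memory block 4 (remaining 57 MB)
71 MB → memory block 2 (remaining 44 MB)
250 MB → memory block 5 (remaining 6 MB)
183 MB → memory block 6 (remaining 73 MB)
211 MB → memory block 7 (remaining 45 MB)
Final memory blocks: [51,52,35,75] [141,71] [243] [119,80] [250] [183] [211].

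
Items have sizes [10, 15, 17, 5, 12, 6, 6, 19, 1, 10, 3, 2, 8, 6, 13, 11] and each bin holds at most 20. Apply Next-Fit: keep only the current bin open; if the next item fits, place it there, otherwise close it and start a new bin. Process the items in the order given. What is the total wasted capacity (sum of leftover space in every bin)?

10 → bin 1 (remaining 10)
15 → bin 2 (remaining 5)
17 → bin 3 (remaining 3)
5 → bin 4 (remaining 15)
12 → bin 4 (remaining 3)
6 → bin 5 (remaining 14)
6 → bin 5 (remaining 8)
19 → bin 6 (remaining 1)
1 → bin 6 (remaining 0)
10 → bin 7 (remaining 10)
3 → bin 7 (remaining 7)
2 → bin 7 (remaining 5)
8 → bin 8 (remaining 12)
6 → bin 8 (remaining 6)
13 → bin 9 (remaining 7)
11 → bin 10 (remaining 9)
10 bins × 20 = 200; used 144; unused 56.

56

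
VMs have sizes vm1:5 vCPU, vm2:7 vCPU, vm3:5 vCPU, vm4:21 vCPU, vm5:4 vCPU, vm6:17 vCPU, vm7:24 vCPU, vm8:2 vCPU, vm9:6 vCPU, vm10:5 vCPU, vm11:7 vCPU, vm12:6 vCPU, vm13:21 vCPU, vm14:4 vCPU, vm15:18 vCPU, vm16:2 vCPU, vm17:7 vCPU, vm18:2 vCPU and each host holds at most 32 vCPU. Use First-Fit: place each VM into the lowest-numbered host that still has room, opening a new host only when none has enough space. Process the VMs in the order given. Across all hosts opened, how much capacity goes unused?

29

Put vm1 (5 vCPU) in host 1; 27 vCPU remain.
Put vm2 (7 vCPU) in host 1; 20 vCPU remain.
Put vm3 (5 vCPU) in host 1; 15 vCPU remain.
Put vm4 (21 vCPU) in host 2; 11 vCPU remain.
Put vm5 (4 vCPU) in host 1; 11 vCPU remain.
Put vm6 (17 vCPU) in host 3; 15 vCPU remain.
Put vm7 (24 vCPU) in host 4; 8 vCPU remain.
Put vm8 (2 vCPU) in host 1; 9 vCPU remain.
Put vm9 (6 vCPU) in host 1; 3 vCPU remain.
Put vm10 (5 vCPU) in host 2; 6 vCPU remain.
Put vm11 (7 vCPU) in host 3; 8 vCPU remain.
Put vm12 (6 vCPU) in host 2; 0 vCPU remain.
Put vm13 (21 vCPU) in host 5; 11 vCPU remain.
Put vm14 (4 vCPU) in host 3; 4 vCPU remain.
Put vm15 (18 vCPU) in host 6; 14 vCPU remain.
Put vm16 (2 vCPU) in host 1; 1 vCPU remain.
Put vm17 (7 vCPU) in host 4; 1 vCPU remain.
Put vm18 (2 vCPU) in host 3; 2 vCPU remain.
6 hosts × 32 vCPU = 192 vCPU; used 163 vCPU; unused 29 vCPU.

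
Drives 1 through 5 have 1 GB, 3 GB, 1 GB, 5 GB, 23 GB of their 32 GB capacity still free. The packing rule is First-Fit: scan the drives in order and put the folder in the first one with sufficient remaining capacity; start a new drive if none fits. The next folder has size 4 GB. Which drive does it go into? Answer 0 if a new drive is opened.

Drives with room: drive 4 (5 GB), drive 5 (23 GB).
The first with room is drive 4.

4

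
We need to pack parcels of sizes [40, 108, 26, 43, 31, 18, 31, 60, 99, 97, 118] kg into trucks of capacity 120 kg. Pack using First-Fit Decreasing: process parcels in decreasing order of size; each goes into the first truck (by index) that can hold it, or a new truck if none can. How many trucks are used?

7 trucks

Sorted descending: 118, 108, 99, 97, 60, 43, 40, 31, 31, 26, 18.
Put 118 kg in truck 1; 2 kg remain.
Put 108 kg in truck 2; 12 kg remain.
Put 99 kg in truck 3; 21 kg remain.
Put 97 kg in truck 4; 23 kg remain.
Put 60 kg in truck 5; 60 kg remain.
Put 43 kg in truck 5; 17 kg remain.
Put 40 kg in truck 6; 80 kg remain.
Put 31 kg in truck 6; 49 kg remain.
Put 31 kg in truck 6; 18 kg remain.
Put 26 kg in truck 7; 94 kg remain.
Put 18 kg in truck 3; 3 kg remain.
Final trucks: [118] [108] [99,18] [97] [60,43] [40,31,31] [26].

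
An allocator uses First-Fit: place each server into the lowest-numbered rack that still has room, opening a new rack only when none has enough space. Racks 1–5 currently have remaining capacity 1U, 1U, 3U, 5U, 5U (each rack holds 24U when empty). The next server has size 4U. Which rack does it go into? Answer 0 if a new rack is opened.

4

Racks with room: rack 4 (5U), rack 5 (5U).
The first with room is rack 4.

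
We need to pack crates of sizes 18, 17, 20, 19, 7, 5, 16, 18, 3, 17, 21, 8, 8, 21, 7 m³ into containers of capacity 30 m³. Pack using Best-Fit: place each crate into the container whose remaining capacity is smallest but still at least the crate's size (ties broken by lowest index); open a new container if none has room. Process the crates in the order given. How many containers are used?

9

18 m³ → container 1 (remaining 12 m³)
17 m³ → container 2 (remaining 13 m³)
20 m³ → container 3 (remaining 10 m³)
19 m³ → container 4 (remaining 11 m³)
7 m³ → container 3 (remaining 3 m³)
5 m³ → container 4 (remaining 6 m³)
16 m³ → container 5 (remaining 14 m³)
18 m³ → container 6 (remaining 12 m³)
3 m³ → container 3 (remaining 0 m³)
17 m³ → container 7 (remaining 13 m³)
21 m³ → container 8 (remaining 9 m³)
8 m³ → container 8 (remaining 1 m³)
8 m³ → container 1 (remaining 4 m³)
21 m³ → container 9 (remaining 9 m³)
7 m³ → container 9 (remaining 2 m³)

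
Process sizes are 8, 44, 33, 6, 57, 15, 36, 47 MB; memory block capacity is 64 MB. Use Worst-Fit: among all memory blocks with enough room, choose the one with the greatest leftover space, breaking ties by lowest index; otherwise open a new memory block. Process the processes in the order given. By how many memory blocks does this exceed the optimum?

0

Worst-Fit: [8,44] [33,6,15] [57] [36] [47] → 5 memory blocks.
5 processes exceed 32 MB (half the capacity), and no two of those can share a memory block, so at least 5 memory blocks are needed.
So 5 is already optimal.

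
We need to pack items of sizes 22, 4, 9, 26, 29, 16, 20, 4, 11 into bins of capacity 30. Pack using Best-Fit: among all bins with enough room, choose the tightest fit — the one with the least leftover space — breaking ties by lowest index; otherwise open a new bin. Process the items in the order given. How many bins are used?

6 bins

bin 1: place 22, 8 left
bin 1: place 4, 4 left
bin 2: place 9, 21 left
bin 3: place 26, 4 left
bin 4: place 29, 1 left
bin 2: place 16, 5 left
bin 5: place 20, 10 left
bin 1: place 4, 0 left
bin 6: place 11, 19 left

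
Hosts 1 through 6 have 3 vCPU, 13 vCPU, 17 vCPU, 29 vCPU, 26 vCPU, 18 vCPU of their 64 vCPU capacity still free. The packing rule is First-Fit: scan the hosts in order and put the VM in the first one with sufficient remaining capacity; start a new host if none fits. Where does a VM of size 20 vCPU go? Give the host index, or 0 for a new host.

4

Hosts with room: host 4 (29 vCPU), host 5 (26 vCPU).
The first with room is host 4.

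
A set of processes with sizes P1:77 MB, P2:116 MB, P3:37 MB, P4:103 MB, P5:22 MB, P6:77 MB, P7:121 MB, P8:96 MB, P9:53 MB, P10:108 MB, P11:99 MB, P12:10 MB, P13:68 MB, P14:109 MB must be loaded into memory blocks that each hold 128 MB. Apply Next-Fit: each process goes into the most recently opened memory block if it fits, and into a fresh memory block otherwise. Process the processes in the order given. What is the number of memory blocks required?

12

P1 (77 MB) → memory block 1 (remaining 51 MB)
P2 (116 MB) → memory block 2 (remaining 12 MB)
P3 (37 MB) → memory block 3 (remaining 91 MB)
P4 (103 MB) → memory block 4 (remaining 25 MB)
P5 (22 MB) → memory block 4 (remaining 3 MB)
P6 (77 MB) → memory block 5 (remaining 51 MB)
P7 (121 MB) → memory block 6 (remaining 7 MB)
P8 (96 MB) → memory block 7 (remaining 32 MB)
P9 (53 MB) → memory block 8 (remaining 75 MB)
P10 (108 MB) → memory block 9 (remaining 20 MB)
P11 (99 MB) → memory block 10 (remaining 29 MB)
P12 (10 MB) → memory block 10 (remaining 19 MB)
P13 (68 MB) → memory block 11 (remaining 60 MB)
P14 (109 MB) → memory block 12 (remaining 19 MB)
Final memory blocks: [77] [116] [37] [103,22] [77] [121] [96] [53] [108] [99,10] [68] [109].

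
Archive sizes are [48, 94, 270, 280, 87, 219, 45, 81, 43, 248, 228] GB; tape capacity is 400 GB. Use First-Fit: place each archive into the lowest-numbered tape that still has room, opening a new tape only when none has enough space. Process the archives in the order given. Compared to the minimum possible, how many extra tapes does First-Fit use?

First-Fit: [48,94,87,45,81,43] [270] [280] [219] [248] [228] → 6 tapes.
Total size 1643 GB; any packing needs at least ⌈1643/400⌉ = 5 tapes.
An optimal packing achieves that bound: [280,94] [270,87,43] [248,81,48] [228,45] [219] → 5 tapes.
Excess: 6 − 5 = 1.

1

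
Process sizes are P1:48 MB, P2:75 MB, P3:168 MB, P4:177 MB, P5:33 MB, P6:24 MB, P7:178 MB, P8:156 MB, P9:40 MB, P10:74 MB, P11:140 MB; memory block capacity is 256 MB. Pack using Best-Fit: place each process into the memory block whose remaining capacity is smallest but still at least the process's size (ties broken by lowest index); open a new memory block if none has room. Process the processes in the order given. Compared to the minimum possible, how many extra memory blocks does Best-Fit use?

1

Best-Fit: [48,75] [168,74] [177,33,24] [178,40] [156] [140] → 6 memory blocks.
Total size 1113 MB; any packing needs at least ⌈1113/256⌉ = 5 memory blocks.
An optimal packing achieves that bound: [178,75] [177,74] [168,48,40] [156,33,24] [140] → 5 memory blocks.
Excess: 6 − 5 = 1.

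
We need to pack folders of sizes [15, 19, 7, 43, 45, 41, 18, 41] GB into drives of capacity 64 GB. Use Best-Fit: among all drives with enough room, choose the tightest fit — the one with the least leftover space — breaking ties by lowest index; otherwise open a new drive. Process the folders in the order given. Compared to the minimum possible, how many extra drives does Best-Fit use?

Best-Fit: [15,19,7] [43] [45,18] [41] [41] → 5 drives.
Total size 229 GB; any packing needs at least ⌈229/64⌉ = 4 drives.
An optimal packing achieves that bound: [45,19] [43,18] [41,15,7] [41] → 4 drives.
Excess: 5 − 4 = 1.

1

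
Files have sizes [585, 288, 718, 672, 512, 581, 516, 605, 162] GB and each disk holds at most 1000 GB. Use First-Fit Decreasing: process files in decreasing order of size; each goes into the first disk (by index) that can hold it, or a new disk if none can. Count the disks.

Sorted descending: 718, 672, 605, 585, 581, 516, 512, 288, 162.
Put 718 GB in disk 1; 282 GB remain.
Put 672 GB in disk 2; 328 GB remain.
Put 605 GB in disk 3; 395 GB remain.
Put 585 GB in disk 4; 415 GB remain.
Put 581 GB in disk 5; 419 GB remain.
Put 516 GB in disk 6; 484 GB remain.
Put 512 GB in disk 7; 488 GB remain.
Put 288 GB in disk 2; 40 GB remain.
Put 162 GB in disk 1; 120 GB remain.
Final disks: [718,162] [672,288] [605] [585] [581] [516] [512].

7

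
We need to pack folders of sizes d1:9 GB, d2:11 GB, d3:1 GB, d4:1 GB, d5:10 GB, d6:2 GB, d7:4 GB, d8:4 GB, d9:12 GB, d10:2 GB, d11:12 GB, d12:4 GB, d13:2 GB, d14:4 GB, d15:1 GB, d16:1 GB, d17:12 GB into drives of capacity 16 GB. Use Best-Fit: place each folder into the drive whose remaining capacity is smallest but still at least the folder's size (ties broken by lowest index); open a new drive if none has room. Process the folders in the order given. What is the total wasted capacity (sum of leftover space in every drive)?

Put d1 (9 GB) in drive 1; 7 GB remain.
Put d2 (11 GB) in drive 2; 5 GB remain.
Put d3 (1 GB) in drive 2; 4 GB remain.
Put d4 (1 GB) in drive 2; 3 GB remain.
Put d5 (10 GB) in drive 3; 6 GB remain.
Put d6 (2 GB) in drive 2; 1 GB remain.
Put d7 (4 GB) in drive 3; 2 GB remain.
Put d8 (4 GB) in drive 1; 3 GB remain.
Put d9 (12 GB) in drive 4; 4 GB remain.
Put d10 (2 GB) in drive 3; 0 GB remain.
Put d11 (12 GB) in drive 5; 4 GB remain.
Put d12 (4 GB) in drive 4; 0 GB remain.
Put d13 (2 GB) in drive 1; 1 GB remain.
Put d14 (4 GB) in drive 5; 0 GB remain.
Put d15 (1 GB) in drive 1; 0 GB remain.
Put d16 (1 GB) in drive 2; 0 GB remain.
Put d17 (12 GB) in drive 6; 4 GB remain.
6 drives × 16 GB = 96 GB; used 92 GB; unused 4 GB.

4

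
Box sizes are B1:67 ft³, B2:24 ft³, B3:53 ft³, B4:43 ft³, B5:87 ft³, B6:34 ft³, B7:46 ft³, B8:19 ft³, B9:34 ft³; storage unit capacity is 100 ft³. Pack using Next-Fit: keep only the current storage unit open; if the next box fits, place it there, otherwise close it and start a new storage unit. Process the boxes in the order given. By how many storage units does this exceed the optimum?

Next-Fit: [67,24] [53,43] [87] [34,46,19] [34] → 5 storage units.
Total size 407 ft³; any packing needs at least ⌈407/100⌉ = 5 storage units.
So 5 is already optimal.

0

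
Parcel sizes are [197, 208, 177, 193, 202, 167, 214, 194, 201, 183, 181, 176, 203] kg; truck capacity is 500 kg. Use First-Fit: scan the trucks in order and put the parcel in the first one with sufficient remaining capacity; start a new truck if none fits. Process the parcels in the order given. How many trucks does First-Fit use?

7

Put 197 kg in truck 1; 303 kg remain.
Put 208 kg in truck 1; 95 kg remain.
Put 177 kg in truck 2; 323 kg remain.
Put 193 kg in truck 2; 130 kg remain.
Put 202 kg in truck 3; 298 kg remain.
Put 167 kg in truck 3; 131 kg remain.
Put 214 kg in truck 4; 286 kg remain.
Put 194 kg in truck 4; 92 kg remain.
Put 201 kg in truck 5; 299 kg remain.
Put 183 kg in truck 5; 116 kg remain.
Put 181 kg in truck 6; 319 kg remain.
Put 176 kg in truck 6; 143 kg remain.
Put 203 kg in truck 7; 297 kg remain.
Final trucks: [197,208] [177,193] [202,167] [214,194] [201,183] [181,176] [203].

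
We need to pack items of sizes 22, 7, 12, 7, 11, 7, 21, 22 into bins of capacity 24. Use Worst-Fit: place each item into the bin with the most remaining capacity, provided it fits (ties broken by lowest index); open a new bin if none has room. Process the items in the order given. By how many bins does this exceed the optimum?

1

Worst-Fit: [22] [7,12] [7,11] [7] [21] [22] → 6 bins.
Total size 109; any packing needs at least ⌈109/24⌉ = 5 bins.
An optimal packing achieves that bound: [22] [22] [21] [12,11] [7,7,7] → 5 bins.
Excess: 6 − 5 = 1.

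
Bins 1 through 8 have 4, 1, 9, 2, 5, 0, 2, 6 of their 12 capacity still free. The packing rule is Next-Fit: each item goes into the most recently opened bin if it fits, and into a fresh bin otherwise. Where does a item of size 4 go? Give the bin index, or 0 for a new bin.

Next-Fit only looks at bin 8, which has 6 free.
4 fits there.

8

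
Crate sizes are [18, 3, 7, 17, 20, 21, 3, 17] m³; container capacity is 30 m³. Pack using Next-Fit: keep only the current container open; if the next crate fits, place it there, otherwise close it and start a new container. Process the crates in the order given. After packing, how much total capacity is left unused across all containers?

18 m³ → container 1 (remaining 12 m³)
3 m³ → container 1 (remaining 9 m³)
7 m³ → container 1 (remaining 2 m³)
17 m³ → container 2 (remaining 13 m³)
20 m³ → container 3 (remaining 10 m³)
21 m³ → container 4 (remaining 9 m³)
3 m³ → container 4 (remaining 6 m³)
17 m³ → container 5 (remaining 13 m³)
5 containers × 30 m³ = 150 m³; used 106 m³; unused 44 m³.

44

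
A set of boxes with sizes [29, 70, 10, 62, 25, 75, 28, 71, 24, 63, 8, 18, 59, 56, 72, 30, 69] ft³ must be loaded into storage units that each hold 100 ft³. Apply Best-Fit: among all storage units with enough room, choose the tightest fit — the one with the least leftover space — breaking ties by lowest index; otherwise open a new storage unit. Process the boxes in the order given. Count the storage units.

storage unit 1: place 29 ft³, 71 ft³ left
storage unit 1: place 70 ft³, 1 ft³ left
storage unit 2: place 10 ft³, 90 ft³ left
storage unit 2: place 62 ft³, 28 ft³ left
storage unit 2: place 25 ft³, 3 ft³ left
storage unit 3: place 75 ft³, 25 ft³ left
storage unit 4: place 28 ft³, 72 ft³ left
storage unit 4: place 71 ft³, 1 ft³ left
storage unit 3: place 24 ft³, 1 ft³ left
storage unit 5: place 63 ft³, 37 ft³ left
storage unit 5: place 8 ft³, 29 ft³ left
storage unit 5: place 18 ft³, 11 ft³ left
storage unit 6: place 59 ft³, 41 ft³ left
storage unit 7: place 56 ft³, 44 ft³ left
storage unit 8: place 72 ft³, 28 ft³ left
storage unit 6: place 30 ft³, 11 ft³ left
storage unit 9: place 69 ft³, 31 ft³ left
Final storage units: [29,70] [10,62,25] [75,24] [28,71] [63,8,18] [59,30] [56] [72] [69].

9 storage units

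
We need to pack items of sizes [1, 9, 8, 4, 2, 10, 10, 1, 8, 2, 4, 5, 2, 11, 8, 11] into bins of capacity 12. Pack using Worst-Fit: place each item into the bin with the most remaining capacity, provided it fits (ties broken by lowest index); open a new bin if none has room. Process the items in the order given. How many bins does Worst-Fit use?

1 → bin 1 (remaining 11)
9 → bin 1 (remaining 2)
8 → bin 2 (remaining 4)
4 → bin 2 (remaining 0)
2 → bin 1 (remaining 0)
10 → bin 3 (remaining 2)
10 → bin 4 (remaining 2)
1 → bin 3 (remaining 1)
8 → bin 5 (remaining 4)
2 → bin 5 (remaining 2)
4 → bin 6 (remaining 8)
5 → bin 6 (remaining 3)
2 → bin 6 (remaining 1)
11 → bin 7 (remaining 1)
8 → bin 8 (remaining 4)
11 → bin 9 (remaining 1)

9 bins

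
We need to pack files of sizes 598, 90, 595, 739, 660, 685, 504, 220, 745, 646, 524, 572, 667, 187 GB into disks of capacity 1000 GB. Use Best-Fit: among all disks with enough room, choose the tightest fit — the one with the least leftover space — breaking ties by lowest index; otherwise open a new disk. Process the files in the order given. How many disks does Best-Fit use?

598 GB → disk 1 (remaining 402 GB)
90 GB → disk 1 (remaining 312 GB)
595 GB → disk 2 (remaining 405 GB)
739 GB → disk 3 (remaining 261 GB)
660 GB → disk 4 (remaining 340 GB)
685 GB → disk 5 (remaining 315 GB)
504 GB → disk 6 (remaining 496 GB)
220 GB → disk 3 (remaining 41 GB)
745 GB → disk 7 (remaining 255 GB)
646 GB → disk 8 (remaining 354 GB)
524 GB → disk 9 (remaining 476 GB)
572 GB → disk 10 (remaining 428 GB)
667 GB → disk 11 (remaining 333 GB)
187 GB → disk 7 (remaining 68 GB)
Final disks: [598,90] [595] [739,220] [660] [685] [504] [745,187] [646] [524] [572] [667].

11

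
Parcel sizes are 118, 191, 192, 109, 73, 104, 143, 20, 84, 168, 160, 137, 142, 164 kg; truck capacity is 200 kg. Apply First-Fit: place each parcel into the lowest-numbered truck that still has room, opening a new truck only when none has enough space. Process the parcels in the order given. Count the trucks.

11

118 kg → truck 1 (remaining 82 kg)
191 kg → truck 2 (remaining 9 kg)
192 kg → truck 3 (remaining 8 kg)
109 kg → truck 4 (remaining 91 kg)
73 kg → truck 1 (remaining 9 kg)
104 kg → truck 5 (remaining 96 kg)
143 kg → truck 6 (remaining 57 kg)
20 kg → truck 4 (remaining 71 kg)
84 kg → truck 5 (remaining 12 kg)
168 kg → truck 7 (remaining 32 kg)
160 kg → truck 8 (remaining 40 kg)
137 kg → truck 9 (remaining 63 kg)
142 kg → truck 10 (remaining 58 kg)
164 kg → truck 11 (remaining 36 kg)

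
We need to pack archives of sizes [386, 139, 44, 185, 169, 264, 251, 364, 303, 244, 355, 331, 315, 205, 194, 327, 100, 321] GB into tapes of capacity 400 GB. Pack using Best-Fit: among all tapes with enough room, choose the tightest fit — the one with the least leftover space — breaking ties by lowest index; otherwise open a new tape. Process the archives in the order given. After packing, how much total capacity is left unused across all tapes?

tape 1: place 386 GB, 14 GB left
tape 2: place 139 GB, 261 GB left
tape 2: place 44 GB, 217 GB left
tape 2: place 185 GB, 32 GB left
tape 3: place 169 GB, 231 GB left
tape 4: place 264 GB, 136 GB left
tape 5: place 251 GB, 149 GB left
tape 6: place 364 GB, 36 GB left
tape 7: place 303 GB, 97 GB left
tape 8: place 244 GB, 156 GB left
tape 9: place 355 GB, 45 GB left
tape 10: place 331 GB, 69 GB left
tape 11: place 315 GB, 85 GB left
tape 3: place 205 GB, 26 GB left
tape 12: place 194 GB, 206 GB left
tape 13: place 327 GB, 73 GB left
tape 4: place 100 GB, 36 GB left
tape 14: place 321 GB, 79 GB left
14 tapes × 400 GB = 5600 GB; used 4497 GB; unused 1103 GB.

1103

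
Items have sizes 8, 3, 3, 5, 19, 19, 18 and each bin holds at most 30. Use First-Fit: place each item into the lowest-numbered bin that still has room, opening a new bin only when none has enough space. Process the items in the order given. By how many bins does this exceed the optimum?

First-Fit: [8,3,3,5] [19] [19] [18] → 4 bins.
Total size 75; any packing needs at least ⌈75/30⌉ = 3 bins.
An optimal packing achieves that bound: [19,8,3] [19,5,3] [18] → 3 bins.
Excess: 4 − 3 = 1.

1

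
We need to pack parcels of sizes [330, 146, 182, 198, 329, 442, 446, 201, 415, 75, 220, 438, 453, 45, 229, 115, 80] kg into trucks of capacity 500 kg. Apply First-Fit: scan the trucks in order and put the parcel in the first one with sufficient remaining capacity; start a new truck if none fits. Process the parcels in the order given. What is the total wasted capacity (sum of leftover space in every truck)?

330 kg → truck 1 (remaining 170 kg)
146 kg → truck 1 (remaining 24 kg)
182 kg → truck 2 (remaining 318 kg)
198 kg → truck 2 (remaining 120 kg)
329 kg → truck 3 (remaining 171 kg)
442 kg → truck 4 (remaining 58 kg)
446 kg → truck 5 (remaining 54 kg)
201 kg → truck 6 (remaining 299 kg)
415 kg → truck 7 (remaining 85 kg)
75 kg → truck 2 (remaining 45 kg)
220 kg → truck 6 (remaining 79 kg)
438 kg → truck 8 (remaining 62 kg)
453 kg → truck 9 (remaining 47 kg)
45 kg → truck 2 (remaining 0 kg)
229 kg → truck 10 (remaining 271 kg)
115 kg → truck 3 (remaining 56 kg)
80 kg → truck 7 (remaining 5 kg)
10 trucks × 500 kg = 5000 kg; used 4344 kg; unused 656 kg.

656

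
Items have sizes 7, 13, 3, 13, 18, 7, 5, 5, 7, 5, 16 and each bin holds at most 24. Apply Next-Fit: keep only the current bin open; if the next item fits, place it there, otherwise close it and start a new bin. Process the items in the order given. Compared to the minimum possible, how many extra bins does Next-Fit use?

0

Next-Fit: [7,13,3] [13] [18] [7,5,5,7] [5,16] → 5 bins.
Total size 99; any packing needs at least ⌈99/24⌉ = 5 bins.
So 5 is already optimal.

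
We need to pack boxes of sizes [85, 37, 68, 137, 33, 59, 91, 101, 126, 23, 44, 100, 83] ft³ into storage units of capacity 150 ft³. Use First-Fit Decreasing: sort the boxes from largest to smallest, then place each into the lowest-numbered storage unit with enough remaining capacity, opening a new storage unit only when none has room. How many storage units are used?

8

Sorted descending: 137, 126, 101, 100, 91, 85, 83, 68, 59, 44, 37, 33, 23.
storage unit 1: place 137 ft³, 13 ft³ left
storage unit 2: place 126 ft³, 24 ft³ left
storage unit 3: place 101 ft³, 49 ft³ left
storage unit 4: place 100 ft³, 50 ft³ left
storage unit 5: place 91 ft³, 59 ft³ left
storage unit 6: place 85 ft³, 65 ft³ left
storage unit 7: place 83 ft³, 67 ft³ left
storage unit 8: place 68 ft³, 82 ft³ left
storage unit 5: place 59 ft³, 0 ft³ left
storage unit 3: place 44 ft³, 5 ft³ left
storage unit 4: place 37 ft³, 13 ft³ left
storage unit 6: place 33 ft³, 32 ft³ left
storage unit 2: place 23 ft³, 1 ft³ left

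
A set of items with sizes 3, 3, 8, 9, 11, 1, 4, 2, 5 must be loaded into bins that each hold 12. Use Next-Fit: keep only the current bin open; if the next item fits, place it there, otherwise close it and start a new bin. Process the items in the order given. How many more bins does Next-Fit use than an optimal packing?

1

Next-Fit: [3,3] [8] [9] [11,1] [4,2,5] → 5 bins.
Total size 46; any packing needs at least ⌈46/12⌉ = 4 bins.
An optimal packing achieves that bound: [11,1] [9,3] [8,4] [5,3,2] → 4 bins.
Excess: 5 − 4 = 1.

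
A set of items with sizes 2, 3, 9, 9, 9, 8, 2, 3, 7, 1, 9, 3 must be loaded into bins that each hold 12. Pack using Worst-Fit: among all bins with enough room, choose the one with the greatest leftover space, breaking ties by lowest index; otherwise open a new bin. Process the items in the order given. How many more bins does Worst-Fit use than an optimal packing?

1

Worst-Fit: [2,3,2,3] [9] [9] [9] [8,3] [7,1] [9] → 7 bins.
Total size 65; any packing needs at least ⌈65/12⌉ = 6 bins.
An optimal packing achieves that bound: [9,3] [9,3] [9,3] [9,2,1] [8,2] [7] → 6 bins.
Excess: 7 − 6 = 1.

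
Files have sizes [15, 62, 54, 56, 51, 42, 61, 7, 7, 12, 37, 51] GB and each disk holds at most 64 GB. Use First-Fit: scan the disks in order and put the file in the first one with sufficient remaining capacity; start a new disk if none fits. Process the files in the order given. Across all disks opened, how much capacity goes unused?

57

15 GB → disk 1 (remaining 49 GB)
62 GB → disk 2 (remaining 2 GB)
54 GB → disk 3 (remaining 10 GB)
56 GB → disk 4 (remaining 8 GB)
51 GB → disk 5 (remaining 13 GB)
42 GB → disk 1 (remaining 7 GB)
61 GB → disk 6 (remaining 3 GB)
7 GB → disk 1 (remaining 0 GB)
7 GB → disk 3 (remaining 3 GB)
12 GB → disk 5 (remaining 1 GB)
37 GB → disk 7 (remaining 27 GB)
51 GB → disk 8 (remaining 13 GB)
8 disks × 64 GB = 512 GB; used 455 GB; unused 57 GB.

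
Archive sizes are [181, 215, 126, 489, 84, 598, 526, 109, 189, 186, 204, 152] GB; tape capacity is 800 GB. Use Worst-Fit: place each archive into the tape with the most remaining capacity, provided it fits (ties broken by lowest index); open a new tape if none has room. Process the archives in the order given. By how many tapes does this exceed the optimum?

Worst-Fit: [181,215,126,109] [489,84,186] [598] [526,189] [204,152] → 5 tapes.
Total size 3059 GB; any packing needs at least ⌈3059/800⌉ = 4 tapes.
An optimal packing achieves that bound: [598,189] [526,215] [489,204,84] [186,181,152,126,109] → 4 tapes.
Excess: 5 − 4 = 1.

1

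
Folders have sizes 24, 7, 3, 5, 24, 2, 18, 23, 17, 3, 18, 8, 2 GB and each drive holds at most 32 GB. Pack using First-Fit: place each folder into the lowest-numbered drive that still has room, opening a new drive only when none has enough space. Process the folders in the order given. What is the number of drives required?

drive 1: place 24 GB, 8 GB left
drive 1: place 7 GB, 1 GB left
drive 2: place 3 GB, 29 GB left
drive 2: place 5 GB, 24 GB left
drive 2: place 24 GB, 0 GB left
drive 3: place 2 GB, 30 GB left
drive 3: place 18 GB, 12 GB left
drive 4: place 23 GB, 9 GB left
drive 5: place 17 GB, 15 GB left
drive 3: place 3 GB, 9 GB left
drive 6: place 18 GB, 14 GB left
drive 3: place 8 GB, 1 GB left
drive 4: place 2 GB, 7 GB left
Final drives: [24,7] [3,5,24] [2,18,3,8] [23,2] [17] [18].

6 drives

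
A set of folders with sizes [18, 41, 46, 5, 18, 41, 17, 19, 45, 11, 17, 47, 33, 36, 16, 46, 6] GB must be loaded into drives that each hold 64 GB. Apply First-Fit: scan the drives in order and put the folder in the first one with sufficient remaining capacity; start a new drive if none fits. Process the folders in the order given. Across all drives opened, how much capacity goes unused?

drive 1: place 18 GB, 46 GB left
drive 1: place 41 GB, 5 GB left
drive 2: place 46 GB, 18 GB left
drive 1: place 5 GB, 0 GB left
drive 2: place 18 GB, 0 GB left
drive 3: place 41 GB, 23 GB left
drive 3: place 17 GB, 6 GB left
drive 4: place 19 GB, 45 GB left
drive 4: place 45 GB, 0 GB left
drive 5: place 11 GB, 53 GB left
drive 5: place 17 GB, 36 GB left
drive 6: place 47 GB, 17 GB left
drive 5: place 33 GB, 3 GB left
drive 7: place 36 GB, 28 GB left
drive 6: place 16 GB, 1 GB left
drive 8: place 46 GB, 18 GB left
drive 3: place 6 GB, 0 GB left
8 drives × 64 GB = 512 GB; used 462 GB; unused 50 GB.

50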